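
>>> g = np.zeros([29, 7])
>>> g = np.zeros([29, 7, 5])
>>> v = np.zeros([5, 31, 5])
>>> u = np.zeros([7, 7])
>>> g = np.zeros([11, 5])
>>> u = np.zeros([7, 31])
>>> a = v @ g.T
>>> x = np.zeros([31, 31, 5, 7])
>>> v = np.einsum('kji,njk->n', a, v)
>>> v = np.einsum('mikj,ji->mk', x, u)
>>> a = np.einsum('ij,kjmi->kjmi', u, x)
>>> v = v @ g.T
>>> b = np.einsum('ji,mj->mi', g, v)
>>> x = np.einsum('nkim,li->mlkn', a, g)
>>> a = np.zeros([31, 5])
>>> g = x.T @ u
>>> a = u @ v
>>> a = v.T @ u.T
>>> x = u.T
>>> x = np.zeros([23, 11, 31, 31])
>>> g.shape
(31, 31, 11, 31)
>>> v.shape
(31, 11)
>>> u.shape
(7, 31)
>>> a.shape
(11, 7)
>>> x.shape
(23, 11, 31, 31)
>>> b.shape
(31, 5)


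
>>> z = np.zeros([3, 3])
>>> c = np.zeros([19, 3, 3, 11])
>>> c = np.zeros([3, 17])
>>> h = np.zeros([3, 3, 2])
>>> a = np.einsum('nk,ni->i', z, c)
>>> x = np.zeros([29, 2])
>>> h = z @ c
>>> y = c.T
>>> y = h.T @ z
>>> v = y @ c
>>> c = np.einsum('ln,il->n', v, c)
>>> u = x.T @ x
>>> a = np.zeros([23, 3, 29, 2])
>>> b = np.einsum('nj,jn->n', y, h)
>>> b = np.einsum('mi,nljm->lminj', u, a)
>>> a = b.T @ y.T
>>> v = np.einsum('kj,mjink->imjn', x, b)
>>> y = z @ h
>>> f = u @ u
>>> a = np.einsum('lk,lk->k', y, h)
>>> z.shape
(3, 3)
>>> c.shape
(17,)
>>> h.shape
(3, 17)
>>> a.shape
(17,)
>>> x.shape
(29, 2)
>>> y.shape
(3, 17)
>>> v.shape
(2, 3, 2, 23)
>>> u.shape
(2, 2)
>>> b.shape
(3, 2, 2, 23, 29)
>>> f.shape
(2, 2)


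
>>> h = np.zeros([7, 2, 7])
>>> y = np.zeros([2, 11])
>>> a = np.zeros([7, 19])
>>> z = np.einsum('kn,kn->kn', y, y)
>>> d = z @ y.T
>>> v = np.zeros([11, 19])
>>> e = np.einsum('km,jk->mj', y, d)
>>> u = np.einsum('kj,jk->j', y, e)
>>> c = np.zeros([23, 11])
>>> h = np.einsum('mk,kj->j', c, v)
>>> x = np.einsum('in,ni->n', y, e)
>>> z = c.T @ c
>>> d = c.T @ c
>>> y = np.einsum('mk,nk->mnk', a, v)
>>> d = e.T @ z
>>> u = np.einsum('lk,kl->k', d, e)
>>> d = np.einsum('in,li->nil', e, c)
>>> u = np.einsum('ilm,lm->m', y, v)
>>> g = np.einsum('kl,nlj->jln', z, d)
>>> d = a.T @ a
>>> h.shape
(19,)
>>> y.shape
(7, 11, 19)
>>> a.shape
(7, 19)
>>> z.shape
(11, 11)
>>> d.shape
(19, 19)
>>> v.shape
(11, 19)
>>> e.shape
(11, 2)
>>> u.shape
(19,)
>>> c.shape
(23, 11)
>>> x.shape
(11,)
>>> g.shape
(23, 11, 2)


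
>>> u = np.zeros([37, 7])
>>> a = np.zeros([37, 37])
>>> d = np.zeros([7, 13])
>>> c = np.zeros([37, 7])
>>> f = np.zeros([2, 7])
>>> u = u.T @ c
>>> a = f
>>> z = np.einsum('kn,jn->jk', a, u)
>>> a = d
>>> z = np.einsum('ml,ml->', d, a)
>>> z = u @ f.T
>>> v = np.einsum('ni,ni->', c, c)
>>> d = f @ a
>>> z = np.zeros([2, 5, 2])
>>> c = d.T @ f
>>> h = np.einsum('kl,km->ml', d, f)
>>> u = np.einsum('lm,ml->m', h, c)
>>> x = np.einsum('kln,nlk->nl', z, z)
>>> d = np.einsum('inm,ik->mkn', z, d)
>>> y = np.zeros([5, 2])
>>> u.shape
(13,)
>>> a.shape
(7, 13)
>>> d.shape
(2, 13, 5)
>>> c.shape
(13, 7)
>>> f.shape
(2, 7)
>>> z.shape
(2, 5, 2)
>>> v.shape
()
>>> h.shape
(7, 13)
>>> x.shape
(2, 5)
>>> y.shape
(5, 2)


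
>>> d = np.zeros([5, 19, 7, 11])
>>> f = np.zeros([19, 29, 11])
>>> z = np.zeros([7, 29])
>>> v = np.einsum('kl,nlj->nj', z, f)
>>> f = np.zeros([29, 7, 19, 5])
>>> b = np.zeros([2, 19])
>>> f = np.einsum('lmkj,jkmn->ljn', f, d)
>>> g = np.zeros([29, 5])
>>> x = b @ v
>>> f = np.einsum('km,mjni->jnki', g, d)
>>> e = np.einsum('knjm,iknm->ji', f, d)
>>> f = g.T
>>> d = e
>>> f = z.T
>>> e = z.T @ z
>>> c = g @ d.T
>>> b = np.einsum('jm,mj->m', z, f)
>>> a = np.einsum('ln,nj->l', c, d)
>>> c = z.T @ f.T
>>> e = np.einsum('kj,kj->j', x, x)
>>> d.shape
(29, 5)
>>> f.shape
(29, 7)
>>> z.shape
(7, 29)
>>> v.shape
(19, 11)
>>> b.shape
(29,)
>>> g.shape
(29, 5)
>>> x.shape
(2, 11)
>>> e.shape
(11,)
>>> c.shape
(29, 29)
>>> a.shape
(29,)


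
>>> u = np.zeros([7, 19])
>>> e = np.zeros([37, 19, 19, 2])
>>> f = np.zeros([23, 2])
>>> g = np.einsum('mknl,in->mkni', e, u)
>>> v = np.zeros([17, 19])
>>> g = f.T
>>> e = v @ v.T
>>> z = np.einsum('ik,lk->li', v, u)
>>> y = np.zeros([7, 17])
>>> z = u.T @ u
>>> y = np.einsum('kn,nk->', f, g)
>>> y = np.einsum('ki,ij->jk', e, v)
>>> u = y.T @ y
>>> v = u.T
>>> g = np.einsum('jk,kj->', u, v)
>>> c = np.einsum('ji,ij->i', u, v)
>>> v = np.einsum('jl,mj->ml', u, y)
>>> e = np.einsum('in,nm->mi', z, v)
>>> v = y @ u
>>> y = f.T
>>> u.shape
(17, 17)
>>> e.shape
(17, 19)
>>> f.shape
(23, 2)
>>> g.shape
()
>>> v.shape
(19, 17)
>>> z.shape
(19, 19)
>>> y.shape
(2, 23)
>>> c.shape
(17,)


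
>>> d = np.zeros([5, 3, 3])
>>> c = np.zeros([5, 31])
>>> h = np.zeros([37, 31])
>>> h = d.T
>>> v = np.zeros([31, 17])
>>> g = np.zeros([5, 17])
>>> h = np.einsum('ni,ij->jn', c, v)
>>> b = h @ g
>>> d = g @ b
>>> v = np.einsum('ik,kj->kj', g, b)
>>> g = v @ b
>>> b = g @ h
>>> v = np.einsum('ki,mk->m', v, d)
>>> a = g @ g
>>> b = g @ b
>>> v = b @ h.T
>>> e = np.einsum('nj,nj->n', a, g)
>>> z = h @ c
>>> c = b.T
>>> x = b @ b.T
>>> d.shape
(5, 17)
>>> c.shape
(5, 17)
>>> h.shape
(17, 5)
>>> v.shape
(17, 17)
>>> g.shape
(17, 17)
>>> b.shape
(17, 5)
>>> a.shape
(17, 17)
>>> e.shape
(17,)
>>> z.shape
(17, 31)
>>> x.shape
(17, 17)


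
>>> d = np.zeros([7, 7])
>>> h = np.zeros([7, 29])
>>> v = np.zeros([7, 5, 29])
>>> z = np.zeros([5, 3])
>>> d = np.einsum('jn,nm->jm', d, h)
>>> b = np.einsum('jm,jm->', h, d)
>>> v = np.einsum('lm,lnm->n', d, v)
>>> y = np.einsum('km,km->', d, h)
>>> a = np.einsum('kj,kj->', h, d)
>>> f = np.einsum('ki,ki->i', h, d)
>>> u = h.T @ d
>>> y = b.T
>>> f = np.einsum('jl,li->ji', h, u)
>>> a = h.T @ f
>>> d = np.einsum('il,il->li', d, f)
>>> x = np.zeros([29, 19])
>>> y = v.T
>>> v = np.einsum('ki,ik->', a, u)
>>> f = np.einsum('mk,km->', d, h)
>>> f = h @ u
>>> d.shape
(29, 7)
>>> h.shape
(7, 29)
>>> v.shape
()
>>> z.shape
(5, 3)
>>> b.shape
()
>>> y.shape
(5,)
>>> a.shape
(29, 29)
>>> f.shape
(7, 29)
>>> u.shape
(29, 29)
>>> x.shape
(29, 19)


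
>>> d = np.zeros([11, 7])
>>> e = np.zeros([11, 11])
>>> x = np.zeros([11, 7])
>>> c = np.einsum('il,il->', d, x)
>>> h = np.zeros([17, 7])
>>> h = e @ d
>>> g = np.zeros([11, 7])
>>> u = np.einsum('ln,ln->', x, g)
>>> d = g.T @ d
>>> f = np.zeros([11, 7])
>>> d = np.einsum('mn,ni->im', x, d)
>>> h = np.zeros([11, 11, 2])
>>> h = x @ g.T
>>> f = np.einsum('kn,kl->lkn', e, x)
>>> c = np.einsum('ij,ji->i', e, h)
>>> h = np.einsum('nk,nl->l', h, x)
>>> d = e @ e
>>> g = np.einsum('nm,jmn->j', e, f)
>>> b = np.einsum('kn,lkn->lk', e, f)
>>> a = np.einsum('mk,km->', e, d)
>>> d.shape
(11, 11)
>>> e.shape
(11, 11)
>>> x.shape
(11, 7)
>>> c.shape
(11,)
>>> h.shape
(7,)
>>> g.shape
(7,)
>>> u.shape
()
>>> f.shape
(7, 11, 11)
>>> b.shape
(7, 11)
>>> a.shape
()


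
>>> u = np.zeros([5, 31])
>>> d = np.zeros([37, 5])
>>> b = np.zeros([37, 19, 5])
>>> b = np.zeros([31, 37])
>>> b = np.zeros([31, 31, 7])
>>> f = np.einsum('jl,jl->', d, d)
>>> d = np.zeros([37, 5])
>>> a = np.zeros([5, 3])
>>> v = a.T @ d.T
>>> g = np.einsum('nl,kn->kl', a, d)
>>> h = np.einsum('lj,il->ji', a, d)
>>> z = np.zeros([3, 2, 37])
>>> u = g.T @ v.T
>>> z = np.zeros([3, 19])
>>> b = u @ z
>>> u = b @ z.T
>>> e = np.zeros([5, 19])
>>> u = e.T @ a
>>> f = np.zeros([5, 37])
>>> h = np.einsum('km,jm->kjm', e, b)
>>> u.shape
(19, 3)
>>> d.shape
(37, 5)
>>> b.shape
(3, 19)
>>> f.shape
(5, 37)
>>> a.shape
(5, 3)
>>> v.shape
(3, 37)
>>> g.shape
(37, 3)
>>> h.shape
(5, 3, 19)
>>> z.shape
(3, 19)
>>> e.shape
(5, 19)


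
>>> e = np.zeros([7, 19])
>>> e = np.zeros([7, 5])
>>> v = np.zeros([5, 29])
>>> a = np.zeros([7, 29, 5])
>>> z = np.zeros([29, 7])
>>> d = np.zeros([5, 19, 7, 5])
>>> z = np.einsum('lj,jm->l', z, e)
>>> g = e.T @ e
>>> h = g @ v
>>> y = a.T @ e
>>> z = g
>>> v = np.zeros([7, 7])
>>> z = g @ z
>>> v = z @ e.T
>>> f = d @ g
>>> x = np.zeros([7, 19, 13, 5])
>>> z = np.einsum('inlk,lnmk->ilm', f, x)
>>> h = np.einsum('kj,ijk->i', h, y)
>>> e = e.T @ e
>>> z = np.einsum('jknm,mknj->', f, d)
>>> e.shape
(5, 5)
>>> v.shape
(5, 7)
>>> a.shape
(7, 29, 5)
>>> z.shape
()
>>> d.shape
(5, 19, 7, 5)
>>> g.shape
(5, 5)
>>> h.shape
(5,)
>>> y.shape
(5, 29, 5)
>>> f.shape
(5, 19, 7, 5)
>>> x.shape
(7, 19, 13, 5)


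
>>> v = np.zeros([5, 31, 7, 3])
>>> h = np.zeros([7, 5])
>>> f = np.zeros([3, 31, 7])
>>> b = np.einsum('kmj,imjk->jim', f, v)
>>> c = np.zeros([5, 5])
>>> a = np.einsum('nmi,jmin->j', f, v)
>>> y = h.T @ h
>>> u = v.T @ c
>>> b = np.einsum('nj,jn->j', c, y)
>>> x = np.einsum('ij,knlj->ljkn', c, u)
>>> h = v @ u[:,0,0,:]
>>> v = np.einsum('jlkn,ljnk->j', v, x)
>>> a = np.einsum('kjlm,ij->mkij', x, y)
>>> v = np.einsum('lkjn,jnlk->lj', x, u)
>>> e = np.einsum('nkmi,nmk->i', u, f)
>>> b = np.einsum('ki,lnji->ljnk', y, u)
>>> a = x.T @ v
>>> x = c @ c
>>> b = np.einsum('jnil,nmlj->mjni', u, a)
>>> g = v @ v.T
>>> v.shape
(31, 3)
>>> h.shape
(5, 31, 7, 5)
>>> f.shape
(3, 31, 7)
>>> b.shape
(3, 3, 7, 31)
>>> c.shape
(5, 5)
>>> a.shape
(7, 3, 5, 3)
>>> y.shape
(5, 5)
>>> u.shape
(3, 7, 31, 5)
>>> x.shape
(5, 5)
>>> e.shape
(5,)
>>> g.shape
(31, 31)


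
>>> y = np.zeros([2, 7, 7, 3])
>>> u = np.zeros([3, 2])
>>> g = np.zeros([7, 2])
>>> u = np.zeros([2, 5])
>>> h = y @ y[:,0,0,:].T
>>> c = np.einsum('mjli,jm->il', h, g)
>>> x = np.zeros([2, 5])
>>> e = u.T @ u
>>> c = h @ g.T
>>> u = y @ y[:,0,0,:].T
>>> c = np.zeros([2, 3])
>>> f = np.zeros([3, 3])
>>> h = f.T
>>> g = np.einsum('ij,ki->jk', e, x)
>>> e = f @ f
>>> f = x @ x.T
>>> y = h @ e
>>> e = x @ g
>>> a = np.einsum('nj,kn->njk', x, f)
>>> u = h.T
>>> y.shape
(3, 3)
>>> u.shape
(3, 3)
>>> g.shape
(5, 2)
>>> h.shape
(3, 3)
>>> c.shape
(2, 3)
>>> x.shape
(2, 5)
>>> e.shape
(2, 2)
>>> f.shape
(2, 2)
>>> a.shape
(2, 5, 2)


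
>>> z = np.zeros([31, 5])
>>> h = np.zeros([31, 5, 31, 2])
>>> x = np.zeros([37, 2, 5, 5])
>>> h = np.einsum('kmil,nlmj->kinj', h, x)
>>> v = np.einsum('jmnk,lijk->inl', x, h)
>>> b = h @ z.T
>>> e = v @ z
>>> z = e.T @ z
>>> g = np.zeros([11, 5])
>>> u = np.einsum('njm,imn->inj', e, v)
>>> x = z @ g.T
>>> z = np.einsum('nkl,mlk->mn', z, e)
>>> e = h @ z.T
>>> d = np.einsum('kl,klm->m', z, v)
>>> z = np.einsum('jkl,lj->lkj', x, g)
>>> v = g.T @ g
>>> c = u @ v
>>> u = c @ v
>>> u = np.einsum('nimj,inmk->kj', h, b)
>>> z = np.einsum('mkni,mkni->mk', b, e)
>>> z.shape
(31, 31)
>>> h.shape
(31, 31, 37, 5)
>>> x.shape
(5, 5, 11)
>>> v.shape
(5, 5)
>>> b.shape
(31, 31, 37, 31)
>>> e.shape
(31, 31, 37, 31)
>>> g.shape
(11, 5)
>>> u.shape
(31, 5)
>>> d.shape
(31,)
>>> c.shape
(31, 31, 5)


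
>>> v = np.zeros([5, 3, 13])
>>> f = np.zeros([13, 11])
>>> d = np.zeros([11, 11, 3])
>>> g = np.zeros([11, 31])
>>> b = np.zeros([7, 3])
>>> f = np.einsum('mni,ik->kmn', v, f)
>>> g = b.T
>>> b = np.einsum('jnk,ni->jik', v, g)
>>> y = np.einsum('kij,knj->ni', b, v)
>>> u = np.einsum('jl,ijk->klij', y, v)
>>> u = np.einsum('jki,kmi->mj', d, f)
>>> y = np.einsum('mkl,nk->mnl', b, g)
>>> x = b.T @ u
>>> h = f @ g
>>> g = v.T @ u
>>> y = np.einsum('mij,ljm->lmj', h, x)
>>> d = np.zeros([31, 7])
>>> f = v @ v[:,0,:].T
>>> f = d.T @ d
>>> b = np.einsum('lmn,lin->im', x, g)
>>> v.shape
(5, 3, 13)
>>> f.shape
(7, 7)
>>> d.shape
(31, 7)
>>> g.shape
(13, 3, 11)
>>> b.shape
(3, 7)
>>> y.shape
(13, 11, 7)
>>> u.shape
(5, 11)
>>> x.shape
(13, 7, 11)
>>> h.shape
(11, 5, 7)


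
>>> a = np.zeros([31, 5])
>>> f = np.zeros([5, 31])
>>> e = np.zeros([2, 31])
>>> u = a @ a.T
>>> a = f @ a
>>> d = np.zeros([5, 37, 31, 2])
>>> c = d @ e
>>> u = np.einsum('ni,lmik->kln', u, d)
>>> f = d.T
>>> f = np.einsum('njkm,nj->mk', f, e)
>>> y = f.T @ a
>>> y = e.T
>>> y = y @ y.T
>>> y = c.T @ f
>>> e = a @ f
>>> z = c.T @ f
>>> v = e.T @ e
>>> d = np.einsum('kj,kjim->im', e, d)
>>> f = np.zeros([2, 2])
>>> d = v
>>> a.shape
(5, 5)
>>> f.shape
(2, 2)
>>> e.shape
(5, 37)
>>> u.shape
(2, 5, 31)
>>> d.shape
(37, 37)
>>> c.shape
(5, 37, 31, 31)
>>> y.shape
(31, 31, 37, 37)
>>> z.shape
(31, 31, 37, 37)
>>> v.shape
(37, 37)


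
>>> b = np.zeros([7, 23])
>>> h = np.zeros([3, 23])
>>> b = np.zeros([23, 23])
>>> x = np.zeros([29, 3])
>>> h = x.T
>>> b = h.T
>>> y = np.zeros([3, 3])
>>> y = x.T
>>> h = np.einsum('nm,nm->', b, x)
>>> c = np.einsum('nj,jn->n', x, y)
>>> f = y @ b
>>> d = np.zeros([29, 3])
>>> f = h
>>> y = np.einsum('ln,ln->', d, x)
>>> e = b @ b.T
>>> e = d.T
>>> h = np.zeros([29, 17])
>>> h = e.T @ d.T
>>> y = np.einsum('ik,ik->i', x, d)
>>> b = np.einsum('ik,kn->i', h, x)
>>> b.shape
(29,)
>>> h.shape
(29, 29)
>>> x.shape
(29, 3)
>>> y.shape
(29,)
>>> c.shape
(29,)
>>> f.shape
()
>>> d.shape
(29, 3)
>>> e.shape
(3, 29)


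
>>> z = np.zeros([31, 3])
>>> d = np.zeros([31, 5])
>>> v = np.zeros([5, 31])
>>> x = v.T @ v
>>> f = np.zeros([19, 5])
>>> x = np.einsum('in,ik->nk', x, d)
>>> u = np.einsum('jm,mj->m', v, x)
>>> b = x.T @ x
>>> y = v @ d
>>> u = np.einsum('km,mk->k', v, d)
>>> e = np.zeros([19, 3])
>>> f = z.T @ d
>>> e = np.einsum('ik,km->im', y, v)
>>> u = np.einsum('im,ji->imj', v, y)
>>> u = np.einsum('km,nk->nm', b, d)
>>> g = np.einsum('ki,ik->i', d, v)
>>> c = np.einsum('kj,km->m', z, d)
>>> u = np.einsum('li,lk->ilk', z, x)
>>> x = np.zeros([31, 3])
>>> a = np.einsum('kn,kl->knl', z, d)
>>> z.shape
(31, 3)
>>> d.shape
(31, 5)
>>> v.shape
(5, 31)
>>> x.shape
(31, 3)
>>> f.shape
(3, 5)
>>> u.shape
(3, 31, 5)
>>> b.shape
(5, 5)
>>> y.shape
(5, 5)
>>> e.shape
(5, 31)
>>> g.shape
(5,)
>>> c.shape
(5,)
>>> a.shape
(31, 3, 5)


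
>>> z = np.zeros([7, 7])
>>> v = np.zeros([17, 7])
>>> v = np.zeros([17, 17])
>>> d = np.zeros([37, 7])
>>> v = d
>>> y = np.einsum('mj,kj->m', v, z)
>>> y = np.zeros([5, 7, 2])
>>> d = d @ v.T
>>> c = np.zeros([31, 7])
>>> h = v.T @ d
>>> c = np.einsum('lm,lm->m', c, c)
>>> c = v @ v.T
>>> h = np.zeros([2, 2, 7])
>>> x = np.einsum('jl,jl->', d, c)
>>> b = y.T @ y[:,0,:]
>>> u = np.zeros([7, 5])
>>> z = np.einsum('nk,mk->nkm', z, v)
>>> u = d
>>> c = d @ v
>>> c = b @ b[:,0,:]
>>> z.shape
(7, 7, 37)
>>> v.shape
(37, 7)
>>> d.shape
(37, 37)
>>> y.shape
(5, 7, 2)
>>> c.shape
(2, 7, 2)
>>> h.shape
(2, 2, 7)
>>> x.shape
()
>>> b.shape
(2, 7, 2)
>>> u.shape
(37, 37)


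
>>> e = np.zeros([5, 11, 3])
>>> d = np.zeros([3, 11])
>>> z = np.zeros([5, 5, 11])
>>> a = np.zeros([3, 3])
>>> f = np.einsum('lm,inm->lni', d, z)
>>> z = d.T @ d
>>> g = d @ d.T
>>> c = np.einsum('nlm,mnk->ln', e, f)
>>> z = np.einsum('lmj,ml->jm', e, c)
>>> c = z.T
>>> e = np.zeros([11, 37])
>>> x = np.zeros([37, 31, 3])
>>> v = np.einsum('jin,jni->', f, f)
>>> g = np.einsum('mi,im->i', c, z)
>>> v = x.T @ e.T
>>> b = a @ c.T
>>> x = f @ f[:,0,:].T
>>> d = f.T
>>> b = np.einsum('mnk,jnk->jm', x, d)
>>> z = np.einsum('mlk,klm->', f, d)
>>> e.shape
(11, 37)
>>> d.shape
(5, 5, 3)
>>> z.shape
()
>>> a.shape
(3, 3)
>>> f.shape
(3, 5, 5)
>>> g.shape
(3,)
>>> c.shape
(11, 3)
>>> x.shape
(3, 5, 3)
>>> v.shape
(3, 31, 11)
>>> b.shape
(5, 3)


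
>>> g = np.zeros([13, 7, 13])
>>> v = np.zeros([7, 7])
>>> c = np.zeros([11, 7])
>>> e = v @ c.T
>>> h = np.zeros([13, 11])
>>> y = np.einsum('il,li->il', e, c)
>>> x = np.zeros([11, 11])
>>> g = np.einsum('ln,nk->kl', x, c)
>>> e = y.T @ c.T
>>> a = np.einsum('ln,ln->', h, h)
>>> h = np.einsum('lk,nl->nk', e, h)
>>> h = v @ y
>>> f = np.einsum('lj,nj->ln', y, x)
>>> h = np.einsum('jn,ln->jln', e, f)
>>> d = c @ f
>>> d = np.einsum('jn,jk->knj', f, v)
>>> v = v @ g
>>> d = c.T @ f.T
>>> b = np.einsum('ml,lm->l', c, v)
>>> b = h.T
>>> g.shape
(7, 11)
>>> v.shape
(7, 11)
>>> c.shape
(11, 7)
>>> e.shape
(11, 11)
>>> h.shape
(11, 7, 11)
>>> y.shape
(7, 11)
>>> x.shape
(11, 11)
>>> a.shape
()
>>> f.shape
(7, 11)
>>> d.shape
(7, 7)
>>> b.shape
(11, 7, 11)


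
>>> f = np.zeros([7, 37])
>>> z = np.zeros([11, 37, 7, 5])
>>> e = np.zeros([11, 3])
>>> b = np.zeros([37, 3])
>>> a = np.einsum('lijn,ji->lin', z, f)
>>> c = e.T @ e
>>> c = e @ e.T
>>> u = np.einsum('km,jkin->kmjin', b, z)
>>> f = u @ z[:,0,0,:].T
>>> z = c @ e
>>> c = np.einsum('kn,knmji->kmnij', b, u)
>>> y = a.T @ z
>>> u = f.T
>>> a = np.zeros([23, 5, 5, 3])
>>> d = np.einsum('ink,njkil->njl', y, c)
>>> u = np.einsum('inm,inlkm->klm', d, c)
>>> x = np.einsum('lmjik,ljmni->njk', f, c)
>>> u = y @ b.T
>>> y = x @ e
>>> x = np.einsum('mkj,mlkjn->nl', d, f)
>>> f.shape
(37, 3, 11, 7, 11)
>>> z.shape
(11, 3)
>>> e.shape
(11, 3)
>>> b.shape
(37, 3)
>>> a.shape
(23, 5, 5, 3)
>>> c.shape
(37, 11, 3, 5, 7)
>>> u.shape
(5, 37, 37)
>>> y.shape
(5, 11, 3)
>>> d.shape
(37, 11, 7)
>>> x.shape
(11, 3)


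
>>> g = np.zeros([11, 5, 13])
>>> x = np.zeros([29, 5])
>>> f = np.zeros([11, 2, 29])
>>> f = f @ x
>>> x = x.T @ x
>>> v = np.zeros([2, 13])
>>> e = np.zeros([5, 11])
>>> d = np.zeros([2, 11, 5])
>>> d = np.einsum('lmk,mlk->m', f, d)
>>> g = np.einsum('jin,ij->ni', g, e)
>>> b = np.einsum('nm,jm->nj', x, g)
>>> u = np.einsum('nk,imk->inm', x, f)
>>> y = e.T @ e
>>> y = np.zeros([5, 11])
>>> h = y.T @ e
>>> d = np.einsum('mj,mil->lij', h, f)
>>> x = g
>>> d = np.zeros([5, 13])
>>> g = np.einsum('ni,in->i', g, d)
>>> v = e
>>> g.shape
(5,)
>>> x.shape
(13, 5)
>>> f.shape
(11, 2, 5)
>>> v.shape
(5, 11)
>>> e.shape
(5, 11)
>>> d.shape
(5, 13)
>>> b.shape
(5, 13)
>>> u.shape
(11, 5, 2)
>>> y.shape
(5, 11)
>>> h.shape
(11, 11)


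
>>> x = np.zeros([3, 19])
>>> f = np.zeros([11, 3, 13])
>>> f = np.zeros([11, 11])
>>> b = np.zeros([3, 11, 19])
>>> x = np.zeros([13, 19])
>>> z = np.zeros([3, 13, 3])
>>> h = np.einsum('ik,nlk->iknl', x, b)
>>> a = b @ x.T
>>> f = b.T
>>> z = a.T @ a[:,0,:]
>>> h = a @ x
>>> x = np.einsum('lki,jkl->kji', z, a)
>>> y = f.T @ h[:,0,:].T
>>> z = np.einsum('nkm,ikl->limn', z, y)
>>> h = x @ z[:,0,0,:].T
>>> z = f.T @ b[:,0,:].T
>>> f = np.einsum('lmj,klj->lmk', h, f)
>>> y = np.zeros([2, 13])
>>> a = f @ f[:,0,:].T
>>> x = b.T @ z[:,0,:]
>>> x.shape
(19, 11, 3)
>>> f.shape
(11, 3, 19)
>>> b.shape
(3, 11, 19)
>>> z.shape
(3, 11, 3)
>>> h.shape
(11, 3, 3)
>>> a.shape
(11, 3, 11)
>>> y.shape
(2, 13)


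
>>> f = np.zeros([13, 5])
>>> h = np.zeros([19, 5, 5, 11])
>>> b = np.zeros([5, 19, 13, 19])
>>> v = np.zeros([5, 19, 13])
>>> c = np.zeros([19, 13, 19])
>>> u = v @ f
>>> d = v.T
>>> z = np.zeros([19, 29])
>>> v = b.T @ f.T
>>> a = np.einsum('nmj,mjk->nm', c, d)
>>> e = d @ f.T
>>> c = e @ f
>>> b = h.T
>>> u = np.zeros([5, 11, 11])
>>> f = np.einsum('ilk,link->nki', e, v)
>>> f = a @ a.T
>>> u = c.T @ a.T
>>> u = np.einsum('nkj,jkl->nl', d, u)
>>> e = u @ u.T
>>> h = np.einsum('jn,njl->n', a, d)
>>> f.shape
(19, 19)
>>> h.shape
(13,)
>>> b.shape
(11, 5, 5, 19)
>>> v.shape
(19, 13, 19, 13)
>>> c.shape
(13, 19, 5)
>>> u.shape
(13, 19)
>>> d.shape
(13, 19, 5)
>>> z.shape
(19, 29)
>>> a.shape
(19, 13)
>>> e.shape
(13, 13)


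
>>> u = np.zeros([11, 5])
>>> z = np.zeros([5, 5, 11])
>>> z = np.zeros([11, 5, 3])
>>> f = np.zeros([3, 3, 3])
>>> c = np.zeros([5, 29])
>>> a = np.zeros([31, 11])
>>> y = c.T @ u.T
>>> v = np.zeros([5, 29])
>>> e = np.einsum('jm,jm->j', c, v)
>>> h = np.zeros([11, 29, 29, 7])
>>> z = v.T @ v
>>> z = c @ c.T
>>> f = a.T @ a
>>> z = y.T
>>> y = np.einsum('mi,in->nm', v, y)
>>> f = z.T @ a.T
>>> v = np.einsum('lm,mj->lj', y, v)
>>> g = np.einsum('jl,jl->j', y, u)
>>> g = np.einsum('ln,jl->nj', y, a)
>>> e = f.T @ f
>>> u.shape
(11, 5)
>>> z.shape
(11, 29)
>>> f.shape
(29, 31)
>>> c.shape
(5, 29)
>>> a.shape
(31, 11)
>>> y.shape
(11, 5)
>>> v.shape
(11, 29)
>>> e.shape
(31, 31)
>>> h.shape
(11, 29, 29, 7)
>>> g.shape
(5, 31)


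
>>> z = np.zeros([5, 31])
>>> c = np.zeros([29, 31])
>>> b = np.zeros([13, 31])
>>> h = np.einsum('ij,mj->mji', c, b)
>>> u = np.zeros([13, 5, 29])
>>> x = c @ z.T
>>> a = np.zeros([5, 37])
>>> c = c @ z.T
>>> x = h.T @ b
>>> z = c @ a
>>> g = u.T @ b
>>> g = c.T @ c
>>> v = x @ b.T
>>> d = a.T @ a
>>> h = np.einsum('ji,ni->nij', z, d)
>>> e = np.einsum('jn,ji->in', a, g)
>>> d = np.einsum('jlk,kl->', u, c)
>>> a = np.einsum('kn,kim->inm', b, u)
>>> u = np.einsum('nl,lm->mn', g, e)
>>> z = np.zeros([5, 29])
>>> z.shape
(5, 29)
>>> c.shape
(29, 5)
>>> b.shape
(13, 31)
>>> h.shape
(37, 37, 29)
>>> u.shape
(37, 5)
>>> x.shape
(29, 31, 31)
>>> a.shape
(5, 31, 29)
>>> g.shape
(5, 5)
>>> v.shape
(29, 31, 13)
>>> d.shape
()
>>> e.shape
(5, 37)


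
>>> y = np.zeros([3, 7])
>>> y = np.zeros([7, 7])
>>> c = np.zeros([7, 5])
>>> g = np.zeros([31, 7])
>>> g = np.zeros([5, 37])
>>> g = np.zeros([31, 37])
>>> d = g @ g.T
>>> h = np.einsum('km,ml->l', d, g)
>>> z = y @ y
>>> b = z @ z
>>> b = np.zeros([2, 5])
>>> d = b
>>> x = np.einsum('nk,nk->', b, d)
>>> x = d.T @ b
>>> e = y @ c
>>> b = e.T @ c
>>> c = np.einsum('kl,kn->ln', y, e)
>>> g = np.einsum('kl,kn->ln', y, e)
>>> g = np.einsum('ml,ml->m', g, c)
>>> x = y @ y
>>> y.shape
(7, 7)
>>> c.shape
(7, 5)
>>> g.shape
(7,)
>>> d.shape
(2, 5)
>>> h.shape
(37,)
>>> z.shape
(7, 7)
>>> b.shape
(5, 5)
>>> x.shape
(7, 7)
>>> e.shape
(7, 5)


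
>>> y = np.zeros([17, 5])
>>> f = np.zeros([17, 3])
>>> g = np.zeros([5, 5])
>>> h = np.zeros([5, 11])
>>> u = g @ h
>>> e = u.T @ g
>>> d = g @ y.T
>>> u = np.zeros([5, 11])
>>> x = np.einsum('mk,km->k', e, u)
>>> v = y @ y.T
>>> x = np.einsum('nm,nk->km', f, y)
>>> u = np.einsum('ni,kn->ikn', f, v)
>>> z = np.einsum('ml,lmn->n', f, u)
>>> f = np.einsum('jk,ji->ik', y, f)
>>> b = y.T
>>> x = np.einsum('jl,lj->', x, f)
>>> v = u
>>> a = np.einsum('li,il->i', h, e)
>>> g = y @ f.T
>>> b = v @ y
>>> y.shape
(17, 5)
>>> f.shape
(3, 5)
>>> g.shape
(17, 3)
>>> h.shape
(5, 11)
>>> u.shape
(3, 17, 17)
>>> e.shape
(11, 5)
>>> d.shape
(5, 17)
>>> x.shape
()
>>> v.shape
(3, 17, 17)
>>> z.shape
(17,)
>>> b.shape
(3, 17, 5)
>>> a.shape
(11,)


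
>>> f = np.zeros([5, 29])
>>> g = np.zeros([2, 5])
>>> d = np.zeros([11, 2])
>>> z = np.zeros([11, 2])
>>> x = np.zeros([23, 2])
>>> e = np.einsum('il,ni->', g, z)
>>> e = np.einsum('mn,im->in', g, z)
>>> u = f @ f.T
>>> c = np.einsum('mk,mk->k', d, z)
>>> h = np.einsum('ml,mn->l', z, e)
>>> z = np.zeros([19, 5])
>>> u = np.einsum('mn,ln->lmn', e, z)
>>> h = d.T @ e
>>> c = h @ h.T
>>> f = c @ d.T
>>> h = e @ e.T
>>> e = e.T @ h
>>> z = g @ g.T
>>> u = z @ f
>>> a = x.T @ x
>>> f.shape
(2, 11)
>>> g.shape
(2, 5)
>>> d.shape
(11, 2)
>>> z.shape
(2, 2)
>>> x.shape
(23, 2)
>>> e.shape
(5, 11)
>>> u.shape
(2, 11)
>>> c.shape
(2, 2)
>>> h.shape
(11, 11)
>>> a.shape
(2, 2)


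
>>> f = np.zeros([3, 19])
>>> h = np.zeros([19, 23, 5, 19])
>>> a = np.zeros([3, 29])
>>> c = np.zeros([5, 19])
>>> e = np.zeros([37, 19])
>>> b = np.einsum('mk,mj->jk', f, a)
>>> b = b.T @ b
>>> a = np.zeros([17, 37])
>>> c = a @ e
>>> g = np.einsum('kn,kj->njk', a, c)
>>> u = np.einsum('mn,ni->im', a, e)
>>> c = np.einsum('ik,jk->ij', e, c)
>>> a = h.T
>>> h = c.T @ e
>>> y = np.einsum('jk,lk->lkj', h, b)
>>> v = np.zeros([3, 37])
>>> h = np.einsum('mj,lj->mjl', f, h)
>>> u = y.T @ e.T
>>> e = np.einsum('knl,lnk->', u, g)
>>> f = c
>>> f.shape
(37, 17)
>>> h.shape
(3, 19, 17)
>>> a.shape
(19, 5, 23, 19)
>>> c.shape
(37, 17)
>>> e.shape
()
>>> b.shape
(19, 19)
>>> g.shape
(37, 19, 17)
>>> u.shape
(17, 19, 37)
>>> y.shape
(19, 19, 17)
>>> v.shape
(3, 37)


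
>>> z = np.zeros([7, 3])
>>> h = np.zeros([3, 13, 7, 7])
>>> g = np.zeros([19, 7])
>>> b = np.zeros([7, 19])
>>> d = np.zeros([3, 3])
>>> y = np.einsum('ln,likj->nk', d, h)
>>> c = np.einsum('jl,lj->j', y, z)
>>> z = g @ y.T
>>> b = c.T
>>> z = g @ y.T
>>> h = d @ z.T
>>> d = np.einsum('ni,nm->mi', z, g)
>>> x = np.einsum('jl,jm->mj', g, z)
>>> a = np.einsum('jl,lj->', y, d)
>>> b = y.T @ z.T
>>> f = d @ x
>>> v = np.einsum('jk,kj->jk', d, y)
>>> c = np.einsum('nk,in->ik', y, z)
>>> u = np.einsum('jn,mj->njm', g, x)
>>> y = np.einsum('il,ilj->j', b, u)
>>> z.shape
(19, 3)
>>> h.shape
(3, 19)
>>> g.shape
(19, 7)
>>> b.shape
(7, 19)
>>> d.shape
(7, 3)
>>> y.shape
(3,)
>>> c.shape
(19, 7)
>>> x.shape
(3, 19)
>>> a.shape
()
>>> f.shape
(7, 19)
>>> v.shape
(7, 3)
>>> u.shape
(7, 19, 3)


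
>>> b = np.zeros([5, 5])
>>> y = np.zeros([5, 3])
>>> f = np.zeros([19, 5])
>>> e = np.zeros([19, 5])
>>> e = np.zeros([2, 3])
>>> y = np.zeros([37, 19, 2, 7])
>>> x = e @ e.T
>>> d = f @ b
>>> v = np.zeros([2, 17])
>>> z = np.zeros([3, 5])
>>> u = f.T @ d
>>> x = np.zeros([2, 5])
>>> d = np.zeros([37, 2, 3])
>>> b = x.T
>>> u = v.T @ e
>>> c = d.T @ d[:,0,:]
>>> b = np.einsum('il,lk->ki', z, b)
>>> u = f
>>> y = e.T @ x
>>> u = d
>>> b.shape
(2, 3)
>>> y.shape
(3, 5)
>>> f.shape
(19, 5)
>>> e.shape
(2, 3)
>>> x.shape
(2, 5)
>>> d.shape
(37, 2, 3)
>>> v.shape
(2, 17)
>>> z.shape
(3, 5)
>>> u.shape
(37, 2, 3)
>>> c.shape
(3, 2, 3)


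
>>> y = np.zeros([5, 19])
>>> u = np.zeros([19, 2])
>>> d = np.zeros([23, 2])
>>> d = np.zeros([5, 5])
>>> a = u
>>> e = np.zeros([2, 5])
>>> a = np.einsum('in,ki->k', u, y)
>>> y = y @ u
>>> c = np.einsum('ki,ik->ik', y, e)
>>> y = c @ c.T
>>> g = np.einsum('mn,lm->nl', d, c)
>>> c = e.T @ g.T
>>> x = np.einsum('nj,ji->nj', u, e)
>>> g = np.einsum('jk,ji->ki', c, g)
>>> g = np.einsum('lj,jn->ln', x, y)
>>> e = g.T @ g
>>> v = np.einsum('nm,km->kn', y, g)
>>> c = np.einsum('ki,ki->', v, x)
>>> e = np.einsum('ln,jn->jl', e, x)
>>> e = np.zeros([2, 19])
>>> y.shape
(2, 2)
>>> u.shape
(19, 2)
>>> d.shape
(5, 5)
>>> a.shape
(5,)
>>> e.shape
(2, 19)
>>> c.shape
()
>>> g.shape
(19, 2)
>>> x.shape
(19, 2)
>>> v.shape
(19, 2)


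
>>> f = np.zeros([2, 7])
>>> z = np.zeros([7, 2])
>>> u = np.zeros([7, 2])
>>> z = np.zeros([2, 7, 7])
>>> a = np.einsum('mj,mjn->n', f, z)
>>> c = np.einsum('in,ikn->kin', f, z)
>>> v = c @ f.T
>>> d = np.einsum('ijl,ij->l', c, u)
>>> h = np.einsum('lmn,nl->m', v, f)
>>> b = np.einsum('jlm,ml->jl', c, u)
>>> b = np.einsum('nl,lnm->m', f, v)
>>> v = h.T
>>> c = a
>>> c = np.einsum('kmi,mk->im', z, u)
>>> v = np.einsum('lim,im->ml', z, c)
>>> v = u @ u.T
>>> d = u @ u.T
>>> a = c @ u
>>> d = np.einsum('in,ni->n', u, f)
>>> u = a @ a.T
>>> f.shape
(2, 7)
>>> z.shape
(2, 7, 7)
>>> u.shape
(7, 7)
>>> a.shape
(7, 2)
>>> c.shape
(7, 7)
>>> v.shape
(7, 7)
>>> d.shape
(2,)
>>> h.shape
(2,)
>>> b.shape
(2,)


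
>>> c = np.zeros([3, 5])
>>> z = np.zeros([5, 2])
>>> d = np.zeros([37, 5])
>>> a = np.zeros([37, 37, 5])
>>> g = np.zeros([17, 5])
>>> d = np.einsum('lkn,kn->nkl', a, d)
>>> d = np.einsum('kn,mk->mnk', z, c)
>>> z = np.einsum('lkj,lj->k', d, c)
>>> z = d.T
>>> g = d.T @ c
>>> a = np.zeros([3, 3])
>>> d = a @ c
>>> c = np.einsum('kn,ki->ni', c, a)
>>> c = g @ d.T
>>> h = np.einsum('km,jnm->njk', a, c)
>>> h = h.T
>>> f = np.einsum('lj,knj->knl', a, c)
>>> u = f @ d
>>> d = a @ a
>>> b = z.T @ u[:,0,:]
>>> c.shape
(5, 2, 3)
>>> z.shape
(5, 2, 3)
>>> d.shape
(3, 3)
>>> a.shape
(3, 3)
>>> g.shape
(5, 2, 5)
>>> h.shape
(3, 5, 2)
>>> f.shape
(5, 2, 3)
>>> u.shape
(5, 2, 5)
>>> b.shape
(3, 2, 5)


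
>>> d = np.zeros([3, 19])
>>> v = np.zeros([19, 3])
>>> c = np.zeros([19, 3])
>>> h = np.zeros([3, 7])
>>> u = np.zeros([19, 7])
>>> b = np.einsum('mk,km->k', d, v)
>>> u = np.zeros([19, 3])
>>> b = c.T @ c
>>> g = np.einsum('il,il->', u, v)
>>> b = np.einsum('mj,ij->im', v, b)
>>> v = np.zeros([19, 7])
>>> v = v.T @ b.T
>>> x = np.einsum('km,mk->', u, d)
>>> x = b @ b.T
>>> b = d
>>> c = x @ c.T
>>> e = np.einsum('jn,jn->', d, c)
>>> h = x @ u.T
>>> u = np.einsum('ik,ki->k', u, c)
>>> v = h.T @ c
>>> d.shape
(3, 19)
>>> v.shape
(19, 19)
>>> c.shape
(3, 19)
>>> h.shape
(3, 19)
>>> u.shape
(3,)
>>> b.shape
(3, 19)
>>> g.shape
()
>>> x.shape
(3, 3)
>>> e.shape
()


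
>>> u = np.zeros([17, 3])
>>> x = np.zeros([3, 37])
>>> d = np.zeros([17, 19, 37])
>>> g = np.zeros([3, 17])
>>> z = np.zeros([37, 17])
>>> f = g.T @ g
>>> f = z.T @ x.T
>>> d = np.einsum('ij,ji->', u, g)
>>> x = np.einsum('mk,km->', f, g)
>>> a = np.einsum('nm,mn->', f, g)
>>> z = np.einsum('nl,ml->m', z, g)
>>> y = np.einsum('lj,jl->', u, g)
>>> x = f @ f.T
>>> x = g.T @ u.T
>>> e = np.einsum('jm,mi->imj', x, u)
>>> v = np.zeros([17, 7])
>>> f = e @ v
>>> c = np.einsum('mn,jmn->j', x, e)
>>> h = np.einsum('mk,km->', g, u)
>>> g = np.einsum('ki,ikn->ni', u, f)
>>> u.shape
(17, 3)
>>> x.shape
(17, 17)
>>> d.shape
()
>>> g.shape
(7, 3)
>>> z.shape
(3,)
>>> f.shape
(3, 17, 7)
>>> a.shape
()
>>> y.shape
()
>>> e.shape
(3, 17, 17)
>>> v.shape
(17, 7)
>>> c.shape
(3,)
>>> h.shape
()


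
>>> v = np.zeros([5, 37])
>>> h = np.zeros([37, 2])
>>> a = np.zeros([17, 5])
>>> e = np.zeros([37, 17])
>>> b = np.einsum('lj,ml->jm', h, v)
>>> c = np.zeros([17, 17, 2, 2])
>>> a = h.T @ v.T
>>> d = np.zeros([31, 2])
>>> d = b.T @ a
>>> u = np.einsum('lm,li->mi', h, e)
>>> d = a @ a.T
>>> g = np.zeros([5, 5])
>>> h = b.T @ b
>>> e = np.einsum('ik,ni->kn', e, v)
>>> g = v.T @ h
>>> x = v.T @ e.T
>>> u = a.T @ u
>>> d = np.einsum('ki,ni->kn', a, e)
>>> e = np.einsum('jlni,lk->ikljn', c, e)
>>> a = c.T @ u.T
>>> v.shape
(5, 37)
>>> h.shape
(5, 5)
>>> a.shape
(2, 2, 17, 5)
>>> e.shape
(2, 5, 17, 17, 2)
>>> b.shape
(2, 5)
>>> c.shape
(17, 17, 2, 2)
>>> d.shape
(2, 17)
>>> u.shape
(5, 17)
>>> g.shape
(37, 5)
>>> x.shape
(37, 17)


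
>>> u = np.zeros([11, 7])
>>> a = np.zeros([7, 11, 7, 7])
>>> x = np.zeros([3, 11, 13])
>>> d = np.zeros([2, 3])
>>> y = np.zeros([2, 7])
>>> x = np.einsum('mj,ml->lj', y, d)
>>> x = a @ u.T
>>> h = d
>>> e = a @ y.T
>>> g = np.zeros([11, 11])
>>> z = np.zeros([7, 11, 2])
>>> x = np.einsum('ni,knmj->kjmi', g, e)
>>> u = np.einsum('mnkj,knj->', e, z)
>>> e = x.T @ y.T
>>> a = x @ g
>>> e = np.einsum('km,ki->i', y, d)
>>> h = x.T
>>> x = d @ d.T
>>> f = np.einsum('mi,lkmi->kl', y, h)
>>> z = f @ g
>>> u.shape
()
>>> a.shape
(7, 2, 7, 11)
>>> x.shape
(2, 2)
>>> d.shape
(2, 3)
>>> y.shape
(2, 7)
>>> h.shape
(11, 7, 2, 7)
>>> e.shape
(3,)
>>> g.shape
(11, 11)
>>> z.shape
(7, 11)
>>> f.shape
(7, 11)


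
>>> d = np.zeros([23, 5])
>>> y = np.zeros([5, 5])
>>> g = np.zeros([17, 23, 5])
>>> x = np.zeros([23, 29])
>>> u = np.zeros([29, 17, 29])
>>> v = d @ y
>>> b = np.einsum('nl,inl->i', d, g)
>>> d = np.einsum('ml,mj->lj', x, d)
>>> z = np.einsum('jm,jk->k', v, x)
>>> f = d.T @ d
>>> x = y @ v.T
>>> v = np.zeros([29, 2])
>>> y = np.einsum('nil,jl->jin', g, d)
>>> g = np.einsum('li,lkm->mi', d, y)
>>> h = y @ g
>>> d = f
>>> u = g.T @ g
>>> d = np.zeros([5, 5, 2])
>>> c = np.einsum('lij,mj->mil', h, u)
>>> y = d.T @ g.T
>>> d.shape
(5, 5, 2)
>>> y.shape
(2, 5, 17)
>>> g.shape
(17, 5)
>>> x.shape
(5, 23)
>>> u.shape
(5, 5)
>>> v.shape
(29, 2)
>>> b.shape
(17,)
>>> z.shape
(29,)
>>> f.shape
(5, 5)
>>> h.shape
(29, 23, 5)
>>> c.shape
(5, 23, 29)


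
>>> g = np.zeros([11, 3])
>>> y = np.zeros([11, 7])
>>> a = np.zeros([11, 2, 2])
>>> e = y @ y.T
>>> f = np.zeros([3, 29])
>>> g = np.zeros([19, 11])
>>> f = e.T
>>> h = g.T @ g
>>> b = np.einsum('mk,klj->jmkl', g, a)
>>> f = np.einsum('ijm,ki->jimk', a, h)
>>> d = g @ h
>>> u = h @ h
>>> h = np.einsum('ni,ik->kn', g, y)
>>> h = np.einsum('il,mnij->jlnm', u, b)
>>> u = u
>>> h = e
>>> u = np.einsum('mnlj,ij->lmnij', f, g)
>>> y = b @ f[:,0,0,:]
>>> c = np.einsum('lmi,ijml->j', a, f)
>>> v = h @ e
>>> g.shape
(19, 11)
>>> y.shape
(2, 19, 11, 11)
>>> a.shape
(11, 2, 2)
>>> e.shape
(11, 11)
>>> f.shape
(2, 11, 2, 11)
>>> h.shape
(11, 11)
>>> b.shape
(2, 19, 11, 2)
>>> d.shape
(19, 11)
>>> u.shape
(2, 2, 11, 19, 11)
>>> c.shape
(11,)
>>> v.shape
(11, 11)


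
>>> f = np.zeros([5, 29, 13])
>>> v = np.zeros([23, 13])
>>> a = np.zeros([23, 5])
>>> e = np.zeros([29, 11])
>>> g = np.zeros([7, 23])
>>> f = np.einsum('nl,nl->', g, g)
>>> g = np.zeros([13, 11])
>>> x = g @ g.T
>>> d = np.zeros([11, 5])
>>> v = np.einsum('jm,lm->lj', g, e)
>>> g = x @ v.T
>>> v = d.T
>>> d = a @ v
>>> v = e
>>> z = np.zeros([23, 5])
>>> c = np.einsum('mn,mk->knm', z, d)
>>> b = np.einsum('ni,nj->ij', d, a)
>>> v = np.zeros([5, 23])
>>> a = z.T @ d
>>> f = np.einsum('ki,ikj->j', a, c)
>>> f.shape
(23,)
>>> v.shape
(5, 23)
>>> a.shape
(5, 11)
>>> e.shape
(29, 11)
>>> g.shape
(13, 29)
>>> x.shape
(13, 13)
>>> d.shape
(23, 11)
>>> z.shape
(23, 5)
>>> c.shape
(11, 5, 23)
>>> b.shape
(11, 5)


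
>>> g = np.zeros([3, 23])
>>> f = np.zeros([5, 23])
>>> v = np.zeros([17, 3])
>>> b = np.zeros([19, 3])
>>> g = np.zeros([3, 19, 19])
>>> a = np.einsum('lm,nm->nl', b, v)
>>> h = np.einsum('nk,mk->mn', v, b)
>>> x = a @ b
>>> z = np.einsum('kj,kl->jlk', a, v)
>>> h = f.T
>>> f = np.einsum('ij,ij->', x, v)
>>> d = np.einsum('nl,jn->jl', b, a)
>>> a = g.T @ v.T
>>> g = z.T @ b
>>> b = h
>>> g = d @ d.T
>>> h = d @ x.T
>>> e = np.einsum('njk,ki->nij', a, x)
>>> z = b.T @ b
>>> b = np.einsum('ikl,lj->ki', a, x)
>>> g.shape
(17, 17)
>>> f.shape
()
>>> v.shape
(17, 3)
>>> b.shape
(19, 19)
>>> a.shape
(19, 19, 17)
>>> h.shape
(17, 17)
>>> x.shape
(17, 3)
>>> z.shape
(5, 5)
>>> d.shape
(17, 3)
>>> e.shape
(19, 3, 19)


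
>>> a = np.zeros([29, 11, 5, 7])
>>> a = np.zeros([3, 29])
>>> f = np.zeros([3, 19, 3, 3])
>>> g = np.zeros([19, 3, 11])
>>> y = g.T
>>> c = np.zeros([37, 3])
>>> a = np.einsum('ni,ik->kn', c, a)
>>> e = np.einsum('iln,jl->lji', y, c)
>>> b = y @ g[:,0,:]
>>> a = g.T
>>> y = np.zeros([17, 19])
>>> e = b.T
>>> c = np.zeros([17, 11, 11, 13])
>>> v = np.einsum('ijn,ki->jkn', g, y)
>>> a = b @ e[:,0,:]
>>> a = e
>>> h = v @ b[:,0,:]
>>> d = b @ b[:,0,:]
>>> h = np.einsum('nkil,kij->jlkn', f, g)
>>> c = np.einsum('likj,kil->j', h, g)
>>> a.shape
(11, 3, 11)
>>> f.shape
(3, 19, 3, 3)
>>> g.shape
(19, 3, 11)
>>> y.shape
(17, 19)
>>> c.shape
(3,)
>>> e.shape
(11, 3, 11)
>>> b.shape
(11, 3, 11)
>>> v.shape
(3, 17, 11)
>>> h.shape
(11, 3, 19, 3)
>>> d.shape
(11, 3, 11)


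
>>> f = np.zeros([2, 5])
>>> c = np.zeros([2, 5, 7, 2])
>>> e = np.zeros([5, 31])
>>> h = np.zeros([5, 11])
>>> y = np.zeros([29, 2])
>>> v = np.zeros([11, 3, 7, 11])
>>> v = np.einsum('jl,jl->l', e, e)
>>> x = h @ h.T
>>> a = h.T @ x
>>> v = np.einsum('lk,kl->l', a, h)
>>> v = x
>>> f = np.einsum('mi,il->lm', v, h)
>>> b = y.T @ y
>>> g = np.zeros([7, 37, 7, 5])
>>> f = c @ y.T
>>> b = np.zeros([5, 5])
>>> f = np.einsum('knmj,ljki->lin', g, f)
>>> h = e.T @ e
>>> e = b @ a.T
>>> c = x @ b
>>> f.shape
(2, 29, 37)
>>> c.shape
(5, 5)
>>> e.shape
(5, 11)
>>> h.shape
(31, 31)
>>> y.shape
(29, 2)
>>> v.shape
(5, 5)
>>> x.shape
(5, 5)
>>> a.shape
(11, 5)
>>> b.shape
(5, 5)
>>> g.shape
(7, 37, 7, 5)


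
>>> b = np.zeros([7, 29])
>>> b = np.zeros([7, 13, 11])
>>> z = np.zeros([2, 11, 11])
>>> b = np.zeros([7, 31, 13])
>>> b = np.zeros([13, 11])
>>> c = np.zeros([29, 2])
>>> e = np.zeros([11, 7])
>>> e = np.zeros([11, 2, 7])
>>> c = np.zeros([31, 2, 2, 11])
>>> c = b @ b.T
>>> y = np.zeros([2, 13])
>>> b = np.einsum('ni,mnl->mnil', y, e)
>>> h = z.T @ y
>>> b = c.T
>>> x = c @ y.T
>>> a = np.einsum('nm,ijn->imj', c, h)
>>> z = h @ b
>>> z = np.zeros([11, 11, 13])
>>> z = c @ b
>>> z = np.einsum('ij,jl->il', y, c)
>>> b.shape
(13, 13)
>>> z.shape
(2, 13)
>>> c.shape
(13, 13)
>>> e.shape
(11, 2, 7)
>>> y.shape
(2, 13)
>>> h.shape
(11, 11, 13)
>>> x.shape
(13, 2)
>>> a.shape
(11, 13, 11)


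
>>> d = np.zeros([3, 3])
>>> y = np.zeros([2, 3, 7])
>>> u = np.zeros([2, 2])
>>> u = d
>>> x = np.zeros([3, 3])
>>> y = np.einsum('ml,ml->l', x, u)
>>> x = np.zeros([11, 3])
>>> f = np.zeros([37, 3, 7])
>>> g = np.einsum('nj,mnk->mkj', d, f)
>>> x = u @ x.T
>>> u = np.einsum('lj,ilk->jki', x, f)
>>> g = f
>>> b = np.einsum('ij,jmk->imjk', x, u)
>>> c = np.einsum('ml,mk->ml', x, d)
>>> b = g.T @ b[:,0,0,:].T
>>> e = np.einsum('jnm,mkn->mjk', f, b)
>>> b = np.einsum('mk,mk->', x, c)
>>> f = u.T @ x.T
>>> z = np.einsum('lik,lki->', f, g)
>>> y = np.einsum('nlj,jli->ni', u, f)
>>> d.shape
(3, 3)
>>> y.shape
(11, 3)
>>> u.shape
(11, 7, 37)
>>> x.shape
(3, 11)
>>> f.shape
(37, 7, 3)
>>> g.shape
(37, 3, 7)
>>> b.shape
()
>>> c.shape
(3, 11)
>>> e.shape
(7, 37, 3)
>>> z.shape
()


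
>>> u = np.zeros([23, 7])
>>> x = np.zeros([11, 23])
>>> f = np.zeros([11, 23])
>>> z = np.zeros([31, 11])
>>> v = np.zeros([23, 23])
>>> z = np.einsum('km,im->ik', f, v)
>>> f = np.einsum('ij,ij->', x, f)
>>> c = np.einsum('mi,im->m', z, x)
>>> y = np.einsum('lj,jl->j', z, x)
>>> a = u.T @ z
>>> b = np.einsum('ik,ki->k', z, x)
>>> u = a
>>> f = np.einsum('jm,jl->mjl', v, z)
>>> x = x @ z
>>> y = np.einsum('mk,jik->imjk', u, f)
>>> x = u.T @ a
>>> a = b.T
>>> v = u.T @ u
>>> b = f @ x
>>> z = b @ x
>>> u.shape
(7, 11)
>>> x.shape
(11, 11)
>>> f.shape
(23, 23, 11)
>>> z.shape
(23, 23, 11)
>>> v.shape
(11, 11)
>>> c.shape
(23,)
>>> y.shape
(23, 7, 23, 11)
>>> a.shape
(11,)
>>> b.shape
(23, 23, 11)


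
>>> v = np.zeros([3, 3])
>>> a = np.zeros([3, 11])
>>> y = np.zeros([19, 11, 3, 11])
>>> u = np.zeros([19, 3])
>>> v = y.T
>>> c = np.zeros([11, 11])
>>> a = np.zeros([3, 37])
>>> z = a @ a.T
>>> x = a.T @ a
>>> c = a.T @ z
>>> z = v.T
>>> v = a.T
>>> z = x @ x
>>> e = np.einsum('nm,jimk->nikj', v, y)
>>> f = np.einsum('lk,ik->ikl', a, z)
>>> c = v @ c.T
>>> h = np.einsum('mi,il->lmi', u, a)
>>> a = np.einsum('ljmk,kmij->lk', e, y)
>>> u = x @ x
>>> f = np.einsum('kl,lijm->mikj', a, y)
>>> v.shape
(37, 3)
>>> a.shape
(37, 19)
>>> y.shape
(19, 11, 3, 11)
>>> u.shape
(37, 37)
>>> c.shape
(37, 37)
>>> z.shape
(37, 37)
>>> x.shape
(37, 37)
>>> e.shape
(37, 11, 11, 19)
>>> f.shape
(11, 11, 37, 3)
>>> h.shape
(37, 19, 3)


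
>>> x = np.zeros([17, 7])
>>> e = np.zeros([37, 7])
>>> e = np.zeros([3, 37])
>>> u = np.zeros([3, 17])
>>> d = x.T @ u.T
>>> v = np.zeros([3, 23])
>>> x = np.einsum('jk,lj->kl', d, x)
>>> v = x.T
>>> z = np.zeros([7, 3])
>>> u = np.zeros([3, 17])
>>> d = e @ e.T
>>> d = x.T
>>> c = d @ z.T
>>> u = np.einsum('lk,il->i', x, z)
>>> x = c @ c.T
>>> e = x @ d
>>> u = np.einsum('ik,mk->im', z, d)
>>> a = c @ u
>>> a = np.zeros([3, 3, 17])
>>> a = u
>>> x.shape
(17, 17)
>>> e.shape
(17, 3)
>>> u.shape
(7, 17)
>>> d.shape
(17, 3)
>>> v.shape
(17, 3)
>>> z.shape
(7, 3)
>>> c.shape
(17, 7)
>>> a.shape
(7, 17)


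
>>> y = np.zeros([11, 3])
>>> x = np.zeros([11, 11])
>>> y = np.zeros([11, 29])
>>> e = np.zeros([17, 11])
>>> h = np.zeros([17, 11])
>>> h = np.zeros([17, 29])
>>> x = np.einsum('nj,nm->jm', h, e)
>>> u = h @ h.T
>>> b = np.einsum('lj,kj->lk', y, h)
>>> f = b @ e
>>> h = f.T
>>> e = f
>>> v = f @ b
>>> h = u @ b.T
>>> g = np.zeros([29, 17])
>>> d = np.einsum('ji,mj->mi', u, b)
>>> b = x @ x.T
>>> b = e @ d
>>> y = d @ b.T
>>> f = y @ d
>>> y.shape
(11, 11)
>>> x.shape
(29, 11)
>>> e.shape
(11, 11)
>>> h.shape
(17, 11)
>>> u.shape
(17, 17)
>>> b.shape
(11, 17)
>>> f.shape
(11, 17)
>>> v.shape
(11, 17)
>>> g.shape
(29, 17)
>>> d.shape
(11, 17)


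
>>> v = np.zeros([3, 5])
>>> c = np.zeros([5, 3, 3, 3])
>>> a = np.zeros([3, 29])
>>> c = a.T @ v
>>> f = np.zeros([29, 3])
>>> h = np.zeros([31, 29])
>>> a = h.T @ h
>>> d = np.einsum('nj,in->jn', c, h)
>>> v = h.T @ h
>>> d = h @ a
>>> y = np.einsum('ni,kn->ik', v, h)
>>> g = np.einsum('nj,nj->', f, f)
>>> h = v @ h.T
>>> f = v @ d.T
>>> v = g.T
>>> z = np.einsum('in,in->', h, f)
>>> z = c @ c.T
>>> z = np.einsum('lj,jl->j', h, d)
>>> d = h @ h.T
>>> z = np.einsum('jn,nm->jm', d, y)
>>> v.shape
()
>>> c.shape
(29, 5)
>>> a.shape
(29, 29)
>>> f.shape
(29, 31)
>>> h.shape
(29, 31)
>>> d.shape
(29, 29)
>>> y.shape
(29, 31)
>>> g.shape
()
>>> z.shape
(29, 31)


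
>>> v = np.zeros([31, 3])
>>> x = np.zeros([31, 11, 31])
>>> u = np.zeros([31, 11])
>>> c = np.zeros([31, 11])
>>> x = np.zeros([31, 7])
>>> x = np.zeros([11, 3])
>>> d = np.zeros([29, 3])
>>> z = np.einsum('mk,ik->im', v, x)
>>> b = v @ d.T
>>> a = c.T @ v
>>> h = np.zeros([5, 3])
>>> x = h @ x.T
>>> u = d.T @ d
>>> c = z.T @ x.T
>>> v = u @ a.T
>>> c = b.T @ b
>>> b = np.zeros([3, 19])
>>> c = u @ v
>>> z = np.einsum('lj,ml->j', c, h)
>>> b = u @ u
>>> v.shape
(3, 11)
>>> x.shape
(5, 11)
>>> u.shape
(3, 3)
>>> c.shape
(3, 11)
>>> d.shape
(29, 3)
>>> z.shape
(11,)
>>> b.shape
(3, 3)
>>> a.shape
(11, 3)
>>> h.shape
(5, 3)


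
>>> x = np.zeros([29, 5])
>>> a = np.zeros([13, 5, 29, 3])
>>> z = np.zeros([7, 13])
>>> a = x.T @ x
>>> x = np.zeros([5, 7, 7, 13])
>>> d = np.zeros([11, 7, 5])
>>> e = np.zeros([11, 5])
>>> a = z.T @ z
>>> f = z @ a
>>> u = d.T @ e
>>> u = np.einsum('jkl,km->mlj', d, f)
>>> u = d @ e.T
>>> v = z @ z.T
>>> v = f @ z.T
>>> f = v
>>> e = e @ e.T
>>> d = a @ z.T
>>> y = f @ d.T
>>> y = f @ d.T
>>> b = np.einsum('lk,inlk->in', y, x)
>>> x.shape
(5, 7, 7, 13)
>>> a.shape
(13, 13)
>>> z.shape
(7, 13)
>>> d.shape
(13, 7)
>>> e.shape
(11, 11)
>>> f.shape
(7, 7)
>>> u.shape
(11, 7, 11)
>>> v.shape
(7, 7)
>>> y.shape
(7, 13)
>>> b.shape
(5, 7)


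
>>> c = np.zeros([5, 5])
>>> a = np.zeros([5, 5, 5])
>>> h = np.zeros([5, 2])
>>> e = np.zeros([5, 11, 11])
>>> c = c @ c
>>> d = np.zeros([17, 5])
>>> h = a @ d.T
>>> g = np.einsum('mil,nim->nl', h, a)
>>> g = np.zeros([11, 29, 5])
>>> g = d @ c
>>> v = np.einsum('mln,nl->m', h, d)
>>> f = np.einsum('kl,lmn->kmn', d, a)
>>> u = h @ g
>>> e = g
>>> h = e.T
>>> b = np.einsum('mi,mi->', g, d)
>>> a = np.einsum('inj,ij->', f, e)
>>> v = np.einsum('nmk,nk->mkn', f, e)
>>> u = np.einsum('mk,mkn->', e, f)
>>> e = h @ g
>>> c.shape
(5, 5)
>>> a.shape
()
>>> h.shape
(5, 17)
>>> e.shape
(5, 5)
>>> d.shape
(17, 5)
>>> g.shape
(17, 5)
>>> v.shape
(5, 5, 17)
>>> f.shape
(17, 5, 5)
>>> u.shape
()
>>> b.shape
()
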